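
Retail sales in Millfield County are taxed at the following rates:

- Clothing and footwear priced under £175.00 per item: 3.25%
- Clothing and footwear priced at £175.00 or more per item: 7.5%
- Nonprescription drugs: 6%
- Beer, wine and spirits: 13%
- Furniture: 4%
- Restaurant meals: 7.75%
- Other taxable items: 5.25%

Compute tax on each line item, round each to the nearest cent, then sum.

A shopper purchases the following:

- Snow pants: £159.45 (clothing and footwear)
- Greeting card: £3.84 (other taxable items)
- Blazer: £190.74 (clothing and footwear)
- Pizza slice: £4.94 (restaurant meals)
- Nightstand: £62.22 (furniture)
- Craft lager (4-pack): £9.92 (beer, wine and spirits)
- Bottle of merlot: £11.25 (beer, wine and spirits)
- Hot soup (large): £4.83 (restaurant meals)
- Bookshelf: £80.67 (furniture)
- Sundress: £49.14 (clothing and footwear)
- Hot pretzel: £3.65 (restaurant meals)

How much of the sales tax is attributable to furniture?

£5.72

Nightstand £62.22: furniture → 4% → £2.49
Bookshelf £80.67: furniture → 4% → £3.23
Tax on furniture = £2.49 + £3.23 = £5.72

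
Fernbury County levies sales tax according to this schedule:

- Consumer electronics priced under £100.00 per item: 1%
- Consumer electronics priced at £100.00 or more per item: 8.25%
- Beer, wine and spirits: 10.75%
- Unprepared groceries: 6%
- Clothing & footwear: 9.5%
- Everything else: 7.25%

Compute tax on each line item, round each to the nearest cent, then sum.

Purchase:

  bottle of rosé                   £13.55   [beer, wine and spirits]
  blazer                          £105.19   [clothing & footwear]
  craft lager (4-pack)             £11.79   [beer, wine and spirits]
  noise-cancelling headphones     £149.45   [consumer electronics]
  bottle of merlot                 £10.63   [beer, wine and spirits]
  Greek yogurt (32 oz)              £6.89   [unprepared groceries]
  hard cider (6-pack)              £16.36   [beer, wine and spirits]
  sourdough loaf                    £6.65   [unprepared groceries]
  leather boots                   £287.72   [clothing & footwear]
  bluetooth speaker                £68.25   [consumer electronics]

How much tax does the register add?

£56.77

Bottle of rosé £13.55: beer, wine and spirits → 10.75% → £1.46
Blazer £105.19: clothing & footwear → 9.5% → £9.99
Craft lager (4-pack) £11.79: beer, wine and spirits → 10.75% → £1.27
Noise-cancelling headphones £149.45: consumer electronics, £100.00 or more → 8.25% → £12.33
Bottle of merlot £10.63: beer, wine and spirits → 10.75% → £1.14
Greek yogurt (32 oz) £6.89: unprepared groceries → 6% → £0.41
Hard cider (6-pack) £16.36: beer, wine and spirits → 10.75% → £1.76
Sourdough loaf £6.65: unprepared groceries → 6% → £0.40
Leather boots £287.72: clothing & footwear → 9.5% → £27.33
Bluetooth speaker £68.25: consumer electronics, under £100.00 → 1% → £0.68
Total tax = £1.46 + £9.99 + £1.27 + £12.33 + £1.14 + £0.41 + £1.76 + £0.40 + £27.33 + £0.68 = £56.77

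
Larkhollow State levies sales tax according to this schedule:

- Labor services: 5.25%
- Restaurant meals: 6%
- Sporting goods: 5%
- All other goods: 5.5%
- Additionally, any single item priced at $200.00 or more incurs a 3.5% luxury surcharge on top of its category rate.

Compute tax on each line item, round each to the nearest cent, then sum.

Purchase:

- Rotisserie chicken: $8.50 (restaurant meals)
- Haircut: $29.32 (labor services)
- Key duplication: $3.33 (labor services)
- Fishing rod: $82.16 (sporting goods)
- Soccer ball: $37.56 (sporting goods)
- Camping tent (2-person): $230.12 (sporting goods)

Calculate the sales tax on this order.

Rotisserie chicken $8.50: restaurant meals → 6% → $0.51
Haircut $29.32: labor services → 5.25% → $1.54
Key duplication $3.33: labor services → 5.25% → $0.17
Fishing rod $82.16: sporting goods → 5% → $4.11
Soccer ball $37.56: sporting goods → 5% → $1.88
Camping tent (2-person) $230.12: sporting goods → 5% + 3.5% surcharge = 8.5% → $19.56
Total tax = $0.51 + $1.54 + $0.17 + $4.11 + $1.88 + $19.56 = $27.77

$27.77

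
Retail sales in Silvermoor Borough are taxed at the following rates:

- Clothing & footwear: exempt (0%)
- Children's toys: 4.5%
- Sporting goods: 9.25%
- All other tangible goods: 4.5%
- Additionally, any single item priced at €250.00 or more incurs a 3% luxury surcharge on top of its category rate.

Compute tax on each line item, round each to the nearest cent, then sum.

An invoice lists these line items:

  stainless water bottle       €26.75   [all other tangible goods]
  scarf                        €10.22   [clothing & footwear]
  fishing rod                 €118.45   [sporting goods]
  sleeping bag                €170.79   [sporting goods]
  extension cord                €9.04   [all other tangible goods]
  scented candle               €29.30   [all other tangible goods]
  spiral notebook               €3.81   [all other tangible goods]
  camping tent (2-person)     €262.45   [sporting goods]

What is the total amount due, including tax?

Stainless water bottle €26.75: all other tangible goods → 4.5% → €1.20
Scarf €10.22: clothing & footwear → 0% → €0.00
Fishing rod €118.45: sporting goods → 9.25% → €10.96
Sleeping bag €170.79: sporting goods → 9.25% → €15.80
Extension cord €9.04: all other tangible goods → 4.5% → €0.41
Scented candle €29.30: all other tangible goods → 4.5% → €1.32
Spiral notebook €3.81: all other tangible goods → 4.5% → €0.17
Camping tent (2-person) €262.45: sporting goods → 9.25% + 3% surcharge = 12.25% → €32.15
Subtotal = €630.81; tax = €62.01; total due = €692.82

€692.82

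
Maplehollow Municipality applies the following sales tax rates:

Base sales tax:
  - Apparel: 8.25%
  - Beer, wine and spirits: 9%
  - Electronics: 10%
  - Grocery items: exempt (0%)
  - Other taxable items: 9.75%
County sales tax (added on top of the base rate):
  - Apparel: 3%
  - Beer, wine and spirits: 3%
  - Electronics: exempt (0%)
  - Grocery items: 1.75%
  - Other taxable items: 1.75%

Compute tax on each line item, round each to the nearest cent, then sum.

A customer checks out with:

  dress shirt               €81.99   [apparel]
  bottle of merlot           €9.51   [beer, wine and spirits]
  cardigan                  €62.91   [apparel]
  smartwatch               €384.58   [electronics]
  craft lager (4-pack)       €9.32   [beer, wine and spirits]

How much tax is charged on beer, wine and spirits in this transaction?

€2.26

Bottle of merlot €9.51: beer, wine and spirits → 9% + 3% county = 12% → €1.14
Craft lager (4-pack) €9.32: beer, wine and spirits → 9% + 3% county = 12% → €1.12
Tax on beer, wine and spirits = €1.14 + €1.12 = €2.26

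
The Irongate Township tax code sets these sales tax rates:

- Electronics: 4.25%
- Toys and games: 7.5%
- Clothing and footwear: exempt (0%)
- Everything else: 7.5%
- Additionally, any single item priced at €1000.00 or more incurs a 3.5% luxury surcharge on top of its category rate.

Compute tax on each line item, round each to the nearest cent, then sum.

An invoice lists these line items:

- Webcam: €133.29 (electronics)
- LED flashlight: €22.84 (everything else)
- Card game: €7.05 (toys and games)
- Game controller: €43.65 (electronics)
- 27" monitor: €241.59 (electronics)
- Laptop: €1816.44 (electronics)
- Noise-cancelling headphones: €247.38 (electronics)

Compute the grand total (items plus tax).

€2683.55

Webcam €133.29: electronics → 4.25% → €5.66
LED flashlight €22.84: everything else → 7.5% → €1.71
Card game €7.05: toys and games → 7.5% → €0.53
Game controller €43.65: electronics → 4.25% → €1.86
27" monitor €241.59: electronics → 4.25% → €10.27
Laptop €1816.44: electronics → 4.25% + 3.5% surcharge = 7.75% → €140.77
Noise-cancelling headphones €247.38: electronics → 4.25% → €10.51
Subtotal = €2512.24; tax = €171.31; total due = €2683.55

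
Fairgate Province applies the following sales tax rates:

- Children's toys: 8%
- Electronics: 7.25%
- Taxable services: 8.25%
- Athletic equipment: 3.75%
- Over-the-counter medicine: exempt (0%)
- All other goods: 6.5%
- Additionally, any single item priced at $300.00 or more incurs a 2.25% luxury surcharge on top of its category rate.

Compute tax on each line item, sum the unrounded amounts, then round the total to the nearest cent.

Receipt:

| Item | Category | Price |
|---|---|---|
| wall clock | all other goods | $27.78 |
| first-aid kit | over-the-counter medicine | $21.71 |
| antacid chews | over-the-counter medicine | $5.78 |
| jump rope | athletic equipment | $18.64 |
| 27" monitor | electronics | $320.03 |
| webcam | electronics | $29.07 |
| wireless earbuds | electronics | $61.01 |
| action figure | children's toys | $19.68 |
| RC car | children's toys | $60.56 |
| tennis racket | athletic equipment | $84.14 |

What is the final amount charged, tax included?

Wall clock $27.78: all other goods → 6.5% → $1.8057
First-aid kit $21.71: over-the-counter medicine → 0% → $0.00
Antacid chews $5.78: over-the-counter medicine → 0% → $0.00
Jump rope $18.64: athletic equipment → 3.75% → $0.699
27" monitor $320.03: electronics → 7.25% + 2.25% surcharge = 9.5% → $30.40285
Webcam $29.07: electronics → 7.25% → $2.107575
Wireless earbuds $61.01: electronics → 7.25% → $4.423225
Action figure $19.68: children's toys → 8% → $1.5744
RC car $60.56: children's toys → 8% → $4.8448
Tennis racket $84.14: athletic equipment → 3.75% → $3.15525
Subtotal = $648.40; unrounded tax = $49.0128 → $49.01; total due = $697.41

$697.41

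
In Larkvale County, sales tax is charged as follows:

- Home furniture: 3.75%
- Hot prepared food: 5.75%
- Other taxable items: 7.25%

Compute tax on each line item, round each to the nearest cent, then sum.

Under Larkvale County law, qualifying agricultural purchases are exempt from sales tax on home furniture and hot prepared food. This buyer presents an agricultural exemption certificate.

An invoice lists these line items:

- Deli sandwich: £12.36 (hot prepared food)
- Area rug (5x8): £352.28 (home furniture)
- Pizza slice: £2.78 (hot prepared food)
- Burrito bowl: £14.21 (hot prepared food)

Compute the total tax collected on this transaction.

Deli sandwich £12.36: hot prepared food, buyer-exempt → 0% → £0.00
Area rug (5x8) £352.28: home furniture, buyer-exempt → 0% → £0.00
Pizza slice £2.78: hot prepared food, buyer-exempt → 0% → £0.00
Burrito bowl £14.21: hot prepared food, buyer-exempt → 0% → £0.00
Total tax = £0.00

£0.00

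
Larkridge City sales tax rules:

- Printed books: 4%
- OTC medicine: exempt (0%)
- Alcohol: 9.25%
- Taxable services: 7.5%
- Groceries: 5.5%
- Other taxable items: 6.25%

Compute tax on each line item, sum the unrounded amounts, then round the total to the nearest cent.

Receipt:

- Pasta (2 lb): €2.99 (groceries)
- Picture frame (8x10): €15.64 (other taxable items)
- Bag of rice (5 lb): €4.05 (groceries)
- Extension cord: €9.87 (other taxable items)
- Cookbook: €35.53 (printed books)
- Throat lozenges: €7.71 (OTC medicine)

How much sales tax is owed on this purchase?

Pasta (2 lb) €2.99: groceries → 5.5% → €0.16445
Picture frame (8x10) €15.64: other taxable items → 6.25% → €0.9775
Bag of rice (5 lb) €4.05: groceries → 5.5% → €0.22275
Extension cord €9.87: other taxable items → 6.25% → €0.616875
Cookbook €35.53: printed books → 4% → €1.4212
Throat lozenges €7.71: OTC medicine → 0% → €0.00
Unrounded tax sum = €3.402775 → €3.40

€3.40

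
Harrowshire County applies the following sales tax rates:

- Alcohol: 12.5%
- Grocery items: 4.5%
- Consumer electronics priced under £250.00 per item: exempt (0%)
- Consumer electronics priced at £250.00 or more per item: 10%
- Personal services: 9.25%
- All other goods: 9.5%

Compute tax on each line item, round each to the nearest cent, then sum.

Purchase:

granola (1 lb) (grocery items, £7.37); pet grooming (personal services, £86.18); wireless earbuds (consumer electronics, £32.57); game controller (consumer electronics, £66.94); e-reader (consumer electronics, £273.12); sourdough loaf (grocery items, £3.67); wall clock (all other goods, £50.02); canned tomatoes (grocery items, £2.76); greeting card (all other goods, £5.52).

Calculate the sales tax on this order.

£41.17

Granola (1 lb) £7.37: grocery items → 4.5% → £0.33
Pet grooming £86.18: personal services → 9.25% → £7.97
Wireless earbuds £32.57: consumer electronics, under £250.00 → 0% → £0.00
Game controller £66.94: consumer electronics, under £250.00 → 0% → £0.00
E-reader £273.12: consumer electronics, £250.00 or more → 10% → £27.31
Sourdough loaf £3.67: grocery items → 4.5% → £0.17
Wall clock £50.02: all other goods → 9.5% → £4.75
Canned tomatoes £2.76: grocery items → 4.5% → £0.12
Greeting card £5.52: all other goods → 9.5% → £0.52
Total tax = £0.33 + £7.97 + £27.31 + £0.17 + £4.75 + £0.12 + £0.52 = £41.17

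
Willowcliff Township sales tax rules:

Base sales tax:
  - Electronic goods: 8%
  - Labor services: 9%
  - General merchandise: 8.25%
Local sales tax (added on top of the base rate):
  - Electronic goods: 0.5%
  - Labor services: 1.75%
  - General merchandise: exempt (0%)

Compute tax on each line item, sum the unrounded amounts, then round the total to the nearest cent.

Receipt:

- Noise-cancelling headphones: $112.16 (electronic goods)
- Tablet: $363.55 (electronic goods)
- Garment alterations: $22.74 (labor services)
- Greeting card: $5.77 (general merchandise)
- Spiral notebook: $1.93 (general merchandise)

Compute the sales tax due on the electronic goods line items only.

Noise-cancelling headphones $112.16: electronic goods → 8% + 0.5% local = 8.5% → $9.5336
Tablet $363.55: electronic goods → 8% + 0.5% local = 8.5% → $30.90175
Tax on electronic goods: unrounded sum = $40.43535 → $40.44

$40.44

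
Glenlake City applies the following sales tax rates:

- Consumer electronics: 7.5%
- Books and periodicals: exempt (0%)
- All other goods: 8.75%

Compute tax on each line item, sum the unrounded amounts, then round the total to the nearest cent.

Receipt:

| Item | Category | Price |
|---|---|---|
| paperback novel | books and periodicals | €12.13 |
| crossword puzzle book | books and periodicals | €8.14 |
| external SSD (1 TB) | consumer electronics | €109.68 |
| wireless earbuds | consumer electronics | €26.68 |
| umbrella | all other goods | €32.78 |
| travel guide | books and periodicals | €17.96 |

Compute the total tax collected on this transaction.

Paperback novel €12.13: books and periodicals → 0% → €0.00
Crossword puzzle book €8.14: books and periodicals → 0% → €0.00
External SSD (1 TB) €109.68: consumer electronics → 7.5% → €8.226
Wireless earbuds €26.68: consumer electronics → 7.5% → €2.001
Umbrella €32.78: all other goods → 8.75% → €2.86825
Travel guide €17.96: books and periodicals → 0% → €0.00
Unrounded tax sum = €13.09525 → €13.10

€13.10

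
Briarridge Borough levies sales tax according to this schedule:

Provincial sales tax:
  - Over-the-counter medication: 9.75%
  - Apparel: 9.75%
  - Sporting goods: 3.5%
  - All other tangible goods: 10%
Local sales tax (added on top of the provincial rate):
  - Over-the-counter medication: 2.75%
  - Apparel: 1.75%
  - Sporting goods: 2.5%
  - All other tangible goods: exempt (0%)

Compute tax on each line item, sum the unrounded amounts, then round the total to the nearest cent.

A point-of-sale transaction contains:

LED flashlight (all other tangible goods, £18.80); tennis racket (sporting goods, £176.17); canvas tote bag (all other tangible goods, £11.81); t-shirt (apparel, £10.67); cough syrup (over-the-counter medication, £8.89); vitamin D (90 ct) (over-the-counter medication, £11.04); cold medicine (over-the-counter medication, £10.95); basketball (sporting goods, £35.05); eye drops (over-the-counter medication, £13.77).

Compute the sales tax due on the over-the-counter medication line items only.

Cough syrup £8.89: over-the-counter medication → 9.75% + 2.75% local = 12.5% → £1.11125
Vitamin D (90 ct) £11.04: over-the-counter medication → 9.75% + 2.75% local = 12.5% → £1.38
Cold medicine £10.95: over-the-counter medication → 9.75% + 2.75% local = 12.5% → £1.36875
Eye drops £13.77: over-the-counter medication → 9.75% + 2.75% local = 12.5% → £1.72125
Tax on over-the-counter medication: unrounded sum = £5.58125 → £5.58

£5.58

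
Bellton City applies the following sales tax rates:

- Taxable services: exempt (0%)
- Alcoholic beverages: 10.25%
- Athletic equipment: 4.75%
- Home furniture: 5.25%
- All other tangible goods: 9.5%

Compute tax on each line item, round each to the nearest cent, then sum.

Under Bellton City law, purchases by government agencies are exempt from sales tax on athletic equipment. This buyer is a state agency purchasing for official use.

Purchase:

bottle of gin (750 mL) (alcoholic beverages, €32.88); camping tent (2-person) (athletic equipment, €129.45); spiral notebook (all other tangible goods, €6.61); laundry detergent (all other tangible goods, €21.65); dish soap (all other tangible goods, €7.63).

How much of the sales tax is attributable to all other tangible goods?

€3.41

Spiral notebook €6.61: all other tangible goods → 9.5% → €0.63
Laundry detergent €21.65: all other tangible goods → 9.5% → €2.06
Dish soap €7.63: all other tangible goods → 9.5% → €0.72
Tax on all other tangible goods = €0.63 + €2.06 + €0.72 = €3.41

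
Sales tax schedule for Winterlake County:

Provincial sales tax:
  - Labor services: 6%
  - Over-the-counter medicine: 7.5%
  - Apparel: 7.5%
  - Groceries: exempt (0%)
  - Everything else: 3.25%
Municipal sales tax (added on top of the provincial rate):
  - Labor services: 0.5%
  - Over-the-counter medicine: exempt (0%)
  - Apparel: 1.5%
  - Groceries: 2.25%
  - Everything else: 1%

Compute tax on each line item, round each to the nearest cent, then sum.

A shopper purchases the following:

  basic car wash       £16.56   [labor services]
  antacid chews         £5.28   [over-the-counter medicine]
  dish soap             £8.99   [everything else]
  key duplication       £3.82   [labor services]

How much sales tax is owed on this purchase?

Basic car wash £16.56: labor services → 6% + 0.5% municipal = 6.5% → £1.08
Antacid chews £5.28: over-the-counter medicine → 7.5% + 0% municipal = 7.5% → £0.40
Dish soap £8.99: everything else → 3.25% + 1% municipal = 4.25% → £0.38
Key duplication £3.82: labor services → 6% + 0.5% municipal = 6.5% → £0.25
Total tax = £1.08 + £0.40 + £0.38 + £0.25 = £2.11

£2.11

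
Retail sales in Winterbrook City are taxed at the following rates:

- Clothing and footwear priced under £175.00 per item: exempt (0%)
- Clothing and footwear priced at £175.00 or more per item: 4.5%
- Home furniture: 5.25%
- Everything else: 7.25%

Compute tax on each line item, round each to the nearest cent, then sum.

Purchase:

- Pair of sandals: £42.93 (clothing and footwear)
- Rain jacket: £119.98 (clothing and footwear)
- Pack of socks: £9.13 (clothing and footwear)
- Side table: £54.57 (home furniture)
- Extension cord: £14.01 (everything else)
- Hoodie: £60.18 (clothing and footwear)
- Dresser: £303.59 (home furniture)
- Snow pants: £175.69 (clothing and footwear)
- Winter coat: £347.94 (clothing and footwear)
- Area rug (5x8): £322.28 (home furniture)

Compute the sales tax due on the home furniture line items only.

Side table £54.57: home furniture → 5.25% → £2.86
Dresser £303.59: home furniture → 5.25% → £15.94
Area rug (5x8) £322.28: home furniture → 5.25% → £16.92
Tax on home furniture = £2.86 + £15.94 + £16.92 = £35.72

£35.72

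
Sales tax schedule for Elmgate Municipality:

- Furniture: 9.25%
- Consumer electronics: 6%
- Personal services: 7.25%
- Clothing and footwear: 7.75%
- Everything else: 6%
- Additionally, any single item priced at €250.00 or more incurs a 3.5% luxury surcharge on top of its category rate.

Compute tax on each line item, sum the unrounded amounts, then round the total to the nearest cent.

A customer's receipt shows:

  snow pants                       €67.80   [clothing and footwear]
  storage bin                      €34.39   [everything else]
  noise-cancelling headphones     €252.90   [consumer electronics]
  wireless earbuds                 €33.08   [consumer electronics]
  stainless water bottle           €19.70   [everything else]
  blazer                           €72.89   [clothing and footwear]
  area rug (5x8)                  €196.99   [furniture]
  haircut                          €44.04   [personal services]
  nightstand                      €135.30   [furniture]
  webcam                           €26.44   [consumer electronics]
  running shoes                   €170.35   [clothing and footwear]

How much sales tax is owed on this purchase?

€88.88

Snow pants €67.80: clothing and footwear → 7.75% → €5.2545
Storage bin €34.39: everything else → 6% → €2.0634
Noise-cancelling headphones €252.90: consumer electronics → 6% + 3.5% surcharge = 9.5% → €24.0255
Wireless earbuds €33.08: consumer electronics → 6% → €1.9848
Stainless water bottle €19.70: everything else → 6% → €1.182
Blazer €72.89: clothing and footwear → 7.75% → €5.648975
Area rug (5x8) €196.99: furniture → 9.25% → €18.221575
Haircut €44.04: personal services → 7.25% → €3.1929
Nightstand €135.30: furniture → 9.25% → €12.51525
Webcam €26.44: consumer electronics → 6% → €1.5864
Running shoes €170.35: clothing and footwear → 7.75% → €13.202125
Unrounded tax sum = €88.877425 → €88.88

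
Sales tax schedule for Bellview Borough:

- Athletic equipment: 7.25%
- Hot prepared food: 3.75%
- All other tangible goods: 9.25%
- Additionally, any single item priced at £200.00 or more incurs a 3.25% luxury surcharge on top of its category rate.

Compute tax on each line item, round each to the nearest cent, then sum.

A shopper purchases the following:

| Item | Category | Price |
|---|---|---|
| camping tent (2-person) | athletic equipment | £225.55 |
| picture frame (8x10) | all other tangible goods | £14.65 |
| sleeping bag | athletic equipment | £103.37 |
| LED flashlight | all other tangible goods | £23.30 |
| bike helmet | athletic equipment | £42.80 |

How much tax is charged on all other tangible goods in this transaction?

Picture frame (8x10) £14.65: all other tangible goods → 9.25% → £1.36
LED flashlight £23.30: all other tangible goods → 9.25% → £2.16
Tax on all other tangible goods = £1.36 + £2.16 = £3.52

£3.52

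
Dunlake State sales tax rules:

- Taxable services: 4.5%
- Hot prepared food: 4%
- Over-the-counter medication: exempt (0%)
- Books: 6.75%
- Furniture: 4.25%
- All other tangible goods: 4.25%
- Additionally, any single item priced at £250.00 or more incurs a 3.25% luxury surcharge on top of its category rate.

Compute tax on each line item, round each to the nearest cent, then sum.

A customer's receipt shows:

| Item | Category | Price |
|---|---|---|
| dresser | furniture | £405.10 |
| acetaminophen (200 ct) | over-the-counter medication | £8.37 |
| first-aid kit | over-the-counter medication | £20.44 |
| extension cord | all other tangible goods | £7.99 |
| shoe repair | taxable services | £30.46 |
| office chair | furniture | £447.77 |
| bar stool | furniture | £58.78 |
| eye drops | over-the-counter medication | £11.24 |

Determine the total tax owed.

£68.17

Dresser £405.10: furniture → 4.25% + 3.25% surcharge = 7.5% → £30.38
Acetaminophen (200 ct) £8.37: over-the-counter medication → 0% → £0.00
First-aid kit £20.44: over-the-counter medication → 0% → £0.00
Extension cord £7.99: all other tangible goods → 4.25% → £0.34
Shoe repair £30.46: taxable services → 4.5% → £1.37
Office chair £447.77: furniture → 4.25% + 3.25% surcharge = 7.5% → £33.58
Bar stool £58.78: furniture → 4.25% → £2.50
Eye drops £11.24: over-the-counter medication → 0% → £0.00
Total tax = £30.38 + £0.34 + £1.37 + £33.58 + £2.50 = £68.17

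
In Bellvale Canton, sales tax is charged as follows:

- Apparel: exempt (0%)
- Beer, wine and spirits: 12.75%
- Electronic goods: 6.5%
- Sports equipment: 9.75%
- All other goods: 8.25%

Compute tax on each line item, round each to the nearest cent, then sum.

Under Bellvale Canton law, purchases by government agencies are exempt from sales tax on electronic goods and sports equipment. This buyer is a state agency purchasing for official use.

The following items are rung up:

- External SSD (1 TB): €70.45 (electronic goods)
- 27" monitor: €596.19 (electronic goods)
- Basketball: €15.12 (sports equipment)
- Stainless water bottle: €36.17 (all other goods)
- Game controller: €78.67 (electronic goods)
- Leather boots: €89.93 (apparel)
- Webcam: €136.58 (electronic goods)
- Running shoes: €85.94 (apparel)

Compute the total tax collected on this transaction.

€2.98

External SSD (1 TB) €70.45: electronic goods, buyer-exempt → 0% → €0.00
27" monitor €596.19: electronic goods, buyer-exempt → 0% → €0.00
Basketball €15.12: sports equipment, buyer-exempt → 0% → €0.00
Stainless water bottle €36.17: all other goods → 8.25% → €2.98
Game controller €78.67: electronic goods, buyer-exempt → 0% → €0.00
Leather boots €89.93: apparel → 0% → €0.00
Webcam €136.58: electronic goods, buyer-exempt → 0% → €0.00
Running shoes €85.94: apparel → 0% → €0.00
Total tax = €2.98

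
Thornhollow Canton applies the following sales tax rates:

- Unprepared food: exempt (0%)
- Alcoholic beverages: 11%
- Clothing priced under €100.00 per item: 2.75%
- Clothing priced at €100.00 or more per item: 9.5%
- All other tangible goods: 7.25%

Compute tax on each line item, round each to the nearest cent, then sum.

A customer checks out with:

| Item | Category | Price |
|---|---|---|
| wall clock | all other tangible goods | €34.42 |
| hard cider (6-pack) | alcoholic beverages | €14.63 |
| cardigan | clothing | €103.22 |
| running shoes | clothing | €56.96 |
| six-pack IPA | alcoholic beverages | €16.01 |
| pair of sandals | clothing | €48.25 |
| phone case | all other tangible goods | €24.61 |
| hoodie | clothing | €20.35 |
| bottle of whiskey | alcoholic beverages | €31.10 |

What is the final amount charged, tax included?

€373.89

Wall clock €34.42: all other tangible goods → 7.25% → €2.50
Hard cider (6-pack) €14.63: alcoholic beverages → 11% → €1.61
Cardigan €103.22: clothing, €100.00 or more → 9.5% → €9.81
Running shoes €56.96: clothing, under €100.00 → 2.75% → €1.57
Six-pack IPA €16.01: alcoholic beverages → 11% → €1.76
Pair of sandals €48.25: clothing, under €100.00 → 2.75% → €1.33
Phone case €24.61: all other tangible goods → 7.25% → €1.78
Hoodie €20.35: clothing, under €100.00 → 2.75% → €0.56
Bottle of whiskey €31.10: alcoholic beverages → 11% → €3.42
Subtotal = €349.55; tax = €24.34; total due = €373.89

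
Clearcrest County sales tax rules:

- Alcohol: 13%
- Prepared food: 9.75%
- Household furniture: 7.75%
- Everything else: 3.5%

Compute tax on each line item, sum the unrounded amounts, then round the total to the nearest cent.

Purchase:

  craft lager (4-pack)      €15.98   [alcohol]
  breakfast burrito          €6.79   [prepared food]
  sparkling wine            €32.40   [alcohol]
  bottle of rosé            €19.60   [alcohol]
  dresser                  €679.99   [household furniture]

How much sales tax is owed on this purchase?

Craft lager (4-pack) €15.98: alcohol → 13% → €2.0774
Breakfast burrito €6.79: prepared food → 9.75% → €0.662025
Sparkling wine €32.40: alcohol → 13% → €4.212
Bottle of rosé €19.60: alcohol → 13% → €2.548
Dresser €679.99: household furniture → 7.75% → €52.699225
Unrounded tax sum = €62.19865 → €62.20

€62.20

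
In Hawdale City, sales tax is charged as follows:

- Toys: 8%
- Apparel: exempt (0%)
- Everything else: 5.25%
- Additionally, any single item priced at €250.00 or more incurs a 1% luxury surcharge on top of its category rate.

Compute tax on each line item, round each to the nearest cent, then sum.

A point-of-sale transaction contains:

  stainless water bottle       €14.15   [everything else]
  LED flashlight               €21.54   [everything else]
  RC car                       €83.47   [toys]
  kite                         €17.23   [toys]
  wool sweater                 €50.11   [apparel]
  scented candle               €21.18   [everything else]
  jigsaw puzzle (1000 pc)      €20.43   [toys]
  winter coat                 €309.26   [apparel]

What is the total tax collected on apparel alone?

€3.09

Wool sweater €50.11: apparel → 0% → €0.00
Winter coat €309.26: apparel → 0% + 1% surcharge = 1% → €3.09
Tax on apparel = €0.00 + €3.09 = €3.09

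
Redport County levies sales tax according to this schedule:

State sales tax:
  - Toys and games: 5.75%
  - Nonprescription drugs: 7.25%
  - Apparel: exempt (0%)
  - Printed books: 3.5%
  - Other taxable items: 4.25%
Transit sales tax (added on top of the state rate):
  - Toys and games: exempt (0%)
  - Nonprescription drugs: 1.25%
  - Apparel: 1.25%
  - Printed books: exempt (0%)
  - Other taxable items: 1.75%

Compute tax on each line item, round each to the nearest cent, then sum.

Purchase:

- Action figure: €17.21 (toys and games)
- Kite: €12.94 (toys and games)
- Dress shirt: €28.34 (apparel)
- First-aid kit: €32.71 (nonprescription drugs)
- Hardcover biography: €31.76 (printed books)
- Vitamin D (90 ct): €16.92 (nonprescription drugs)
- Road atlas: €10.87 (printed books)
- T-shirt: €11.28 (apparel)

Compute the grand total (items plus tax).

Action figure €17.21: toys and games → 5.75% + 0% transit = 5.75% → €0.99
Kite €12.94: toys and games → 5.75% + 0% transit = 5.75% → €0.74
Dress shirt €28.34: apparel → 0% + 1.25% transit = 1.25% → €0.35
First-aid kit €32.71: nonprescription drugs → 7.25% + 1.25% transit = 8.5% → €2.78
Hardcover biography €31.76: printed books → 3.5% + 0% transit = 3.5% → €1.11
Vitamin D (90 ct) €16.92: nonprescription drugs → 7.25% + 1.25% transit = 8.5% → €1.44
Road atlas €10.87: printed books → 3.5% + 0% transit = 3.5% → €0.38
T-shirt €11.28: apparel → 0% + 1.25% transit = 1.25% → €0.14
Subtotal = €162.03; tax = €7.93; total due = €169.96

€169.96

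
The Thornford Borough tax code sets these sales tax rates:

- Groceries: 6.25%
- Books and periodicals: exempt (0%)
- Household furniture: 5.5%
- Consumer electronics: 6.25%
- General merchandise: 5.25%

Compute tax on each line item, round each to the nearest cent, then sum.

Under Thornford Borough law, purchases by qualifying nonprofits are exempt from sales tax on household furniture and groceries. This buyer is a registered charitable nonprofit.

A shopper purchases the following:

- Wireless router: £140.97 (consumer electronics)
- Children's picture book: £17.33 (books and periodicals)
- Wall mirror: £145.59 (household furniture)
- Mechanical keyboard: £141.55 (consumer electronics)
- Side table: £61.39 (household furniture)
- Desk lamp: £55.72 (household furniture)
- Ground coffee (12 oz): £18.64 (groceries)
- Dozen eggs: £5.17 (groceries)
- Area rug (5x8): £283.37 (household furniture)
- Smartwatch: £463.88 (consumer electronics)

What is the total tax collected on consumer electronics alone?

Wireless router £140.97: consumer electronics → 6.25% → £8.81
Mechanical keyboard £141.55: consumer electronics → 6.25% → £8.85
Smartwatch £463.88: consumer electronics → 6.25% → £28.99
Tax on consumer electronics = £8.81 + £8.85 + £28.99 = £46.65

£46.65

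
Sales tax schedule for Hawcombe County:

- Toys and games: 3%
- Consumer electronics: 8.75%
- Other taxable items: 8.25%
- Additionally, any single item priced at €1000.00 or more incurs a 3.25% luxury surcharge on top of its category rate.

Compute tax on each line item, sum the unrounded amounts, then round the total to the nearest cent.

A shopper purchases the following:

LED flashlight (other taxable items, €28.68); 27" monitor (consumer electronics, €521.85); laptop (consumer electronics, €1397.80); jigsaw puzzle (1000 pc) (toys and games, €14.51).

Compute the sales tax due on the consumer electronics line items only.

€213.40

27" monitor €521.85: consumer electronics → 8.75% → €45.661875
Laptop €1397.80: consumer electronics → 8.75% + 3.25% surcharge = 12% → €167.736
Tax on consumer electronics: unrounded sum = €213.397875 → €213.40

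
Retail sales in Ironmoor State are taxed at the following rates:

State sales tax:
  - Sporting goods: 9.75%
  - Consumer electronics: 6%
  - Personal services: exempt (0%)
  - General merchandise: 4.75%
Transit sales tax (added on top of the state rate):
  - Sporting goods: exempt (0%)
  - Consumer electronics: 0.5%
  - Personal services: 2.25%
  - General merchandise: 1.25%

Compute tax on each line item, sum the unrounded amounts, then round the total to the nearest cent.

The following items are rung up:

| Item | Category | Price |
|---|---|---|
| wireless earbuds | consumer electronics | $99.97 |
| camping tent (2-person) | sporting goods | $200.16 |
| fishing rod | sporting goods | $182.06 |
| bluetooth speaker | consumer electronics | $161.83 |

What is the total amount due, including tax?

$698.30

Wireless earbuds $99.97: consumer electronics → 6% + 0.5% transit = 6.5% → $6.49805
Camping tent (2-person) $200.16: sporting goods → 9.75% + 0% transit = 9.75% → $19.5156
Fishing rod $182.06: sporting goods → 9.75% + 0% transit = 9.75% → $17.75085
Bluetooth speaker $161.83: consumer electronics → 6% + 0.5% transit = 6.5% → $10.51895
Subtotal = $644.02; unrounded tax = $54.28345 → $54.28; total due = $698.30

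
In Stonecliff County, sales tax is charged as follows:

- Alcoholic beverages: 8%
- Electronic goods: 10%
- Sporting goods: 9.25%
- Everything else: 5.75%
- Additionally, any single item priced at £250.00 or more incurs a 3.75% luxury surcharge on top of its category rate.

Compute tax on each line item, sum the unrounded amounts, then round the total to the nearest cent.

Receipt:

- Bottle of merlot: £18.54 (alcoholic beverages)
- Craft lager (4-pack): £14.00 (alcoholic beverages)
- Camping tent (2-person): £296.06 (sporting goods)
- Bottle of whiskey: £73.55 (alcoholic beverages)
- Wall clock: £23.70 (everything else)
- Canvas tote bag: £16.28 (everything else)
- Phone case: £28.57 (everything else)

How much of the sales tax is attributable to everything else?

Wall clock £23.70: everything else → 5.75% → £1.36275
Canvas tote bag £16.28: everything else → 5.75% → £0.9361
Phone case £28.57: everything else → 5.75% → £1.642775
Tax on everything else: unrounded sum = £3.941625 → £3.94

£3.94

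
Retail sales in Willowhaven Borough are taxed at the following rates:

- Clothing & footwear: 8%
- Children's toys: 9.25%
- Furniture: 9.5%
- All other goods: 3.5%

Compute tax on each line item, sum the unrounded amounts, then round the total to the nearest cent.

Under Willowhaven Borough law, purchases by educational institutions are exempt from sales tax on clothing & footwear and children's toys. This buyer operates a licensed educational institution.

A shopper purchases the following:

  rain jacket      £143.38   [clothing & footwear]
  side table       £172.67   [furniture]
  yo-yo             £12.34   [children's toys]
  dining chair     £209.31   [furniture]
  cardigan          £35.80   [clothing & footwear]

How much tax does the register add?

£36.29

Rain jacket £143.38: clothing & footwear, buyer-exempt → 0% → £0.00
Side table £172.67: furniture → 9.5% → £16.40365
Yo-yo £12.34: children's toys, buyer-exempt → 0% → £0.00
Dining chair £209.31: furniture → 9.5% → £19.88445
Cardigan £35.80: clothing & footwear, buyer-exempt → 0% → £0.00
Unrounded tax sum = £36.2881 → £36.29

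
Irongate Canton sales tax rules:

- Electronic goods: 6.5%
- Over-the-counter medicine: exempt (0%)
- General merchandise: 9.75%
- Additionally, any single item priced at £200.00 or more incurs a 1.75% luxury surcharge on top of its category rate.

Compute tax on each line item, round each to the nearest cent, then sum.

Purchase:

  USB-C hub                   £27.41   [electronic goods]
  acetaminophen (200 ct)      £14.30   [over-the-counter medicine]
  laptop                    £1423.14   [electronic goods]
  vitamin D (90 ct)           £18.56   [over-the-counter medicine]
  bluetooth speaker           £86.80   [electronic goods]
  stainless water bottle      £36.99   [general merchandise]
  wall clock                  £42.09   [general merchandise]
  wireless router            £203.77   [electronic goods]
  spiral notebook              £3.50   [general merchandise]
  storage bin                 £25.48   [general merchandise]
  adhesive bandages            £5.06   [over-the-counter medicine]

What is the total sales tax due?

USB-C hub £27.41: electronic goods → 6.5% → £1.78
Acetaminophen (200 ct) £14.30: over-the-counter medicine → 0% → £0.00
Laptop £1423.14: electronic goods → 6.5% + 1.75% surcharge = 8.25% → £117.41
Vitamin D (90 ct) £18.56: over-the-counter medicine → 0% → £0.00
Bluetooth speaker £86.80: electronic goods → 6.5% → £5.64
Stainless water bottle £36.99: general merchandise → 9.75% → £3.61
Wall clock £42.09: general merchandise → 9.75% → £4.10
Wireless router £203.77: electronic goods → 6.5% + 1.75% surcharge = 8.25% → £16.81
Spiral notebook £3.50: general merchandise → 9.75% → £0.34
Storage bin £25.48: general merchandise → 9.75% → £2.48
Adhesive bandages £5.06: over-the-counter medicine → 0% → £0.00
Total tax = £1.78 + £117.41 + £5.64 + £3.61 + £4.10 + £16.81 + £0.34 + £2.48 = £152.17

£152.17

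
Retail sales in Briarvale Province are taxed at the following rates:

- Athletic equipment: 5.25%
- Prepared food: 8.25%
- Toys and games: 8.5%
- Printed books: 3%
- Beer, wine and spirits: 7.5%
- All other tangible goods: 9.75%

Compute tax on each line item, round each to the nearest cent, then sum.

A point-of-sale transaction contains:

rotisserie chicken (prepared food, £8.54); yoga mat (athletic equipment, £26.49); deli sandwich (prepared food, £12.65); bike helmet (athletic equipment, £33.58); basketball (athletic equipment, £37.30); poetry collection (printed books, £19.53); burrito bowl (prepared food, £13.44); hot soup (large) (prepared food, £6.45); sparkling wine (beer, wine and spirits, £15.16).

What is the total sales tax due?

Rotisserie chicken £8.54: prepared food → 8.25% → £0.70
Yoga mat £26.49: athletic equipment → 5.25% → £1.39
Deli sandwich £12.65: prepared food → 8.25% → £1.04
Bike helmet £33.58: athletic equipment → 5.25% → £1.76
Basketball £37.30: athletic equipment → 5.25% → £1.96
Poetry collection £19.53: printed books → 3% → £0.59
Burrito bowl £13.44: prepared food → 8.25% → £1.11
Hot soup (large) £6.45: prepared food → 8.25% → £0.53
Sparkling wine £15.16: beer, wine and spirits → 7.5% → £1.14
Total tax = £0.70 + £1.39 + £1.04 + £1.76 + £1.96 + £0.59 + £1.11 + £0.53 + £1.14 = £10.22

£10.22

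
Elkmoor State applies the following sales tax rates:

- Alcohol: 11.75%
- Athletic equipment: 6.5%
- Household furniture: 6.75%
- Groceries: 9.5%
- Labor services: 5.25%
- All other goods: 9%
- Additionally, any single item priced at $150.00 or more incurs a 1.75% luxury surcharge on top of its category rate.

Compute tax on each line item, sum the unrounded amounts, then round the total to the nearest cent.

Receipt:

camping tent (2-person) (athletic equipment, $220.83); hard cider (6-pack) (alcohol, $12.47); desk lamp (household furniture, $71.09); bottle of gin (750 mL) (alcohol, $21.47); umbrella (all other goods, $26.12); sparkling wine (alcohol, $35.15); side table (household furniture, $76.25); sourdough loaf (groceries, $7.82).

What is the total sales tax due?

Camping tent (2-person) $220.83: athletic equipment → 6.5% + 1.75% surcharge = 8.25% → $18.218475
Hard cider (6-pack) $12.47: alcohol → 11.75% → $1.465225
Desk lamp $71.09: household furniture → 6.75% → $4.798575
Bottle of gin (750 mL) $21.47: alcohol → 11.75% → $2.522725
Umbrella $26.12: all other goods → 9% → $2.3508
Sparkling wine $35.15: alcohol → 11.75% → $4.130125
Side table $76.25: household furniture → 6.75% → $5.146875
Sourdough loaf $7.82: groceries → 9.5% → $0.7429
Unrounded tax sum = $39.3757 → $39.38

$39.38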